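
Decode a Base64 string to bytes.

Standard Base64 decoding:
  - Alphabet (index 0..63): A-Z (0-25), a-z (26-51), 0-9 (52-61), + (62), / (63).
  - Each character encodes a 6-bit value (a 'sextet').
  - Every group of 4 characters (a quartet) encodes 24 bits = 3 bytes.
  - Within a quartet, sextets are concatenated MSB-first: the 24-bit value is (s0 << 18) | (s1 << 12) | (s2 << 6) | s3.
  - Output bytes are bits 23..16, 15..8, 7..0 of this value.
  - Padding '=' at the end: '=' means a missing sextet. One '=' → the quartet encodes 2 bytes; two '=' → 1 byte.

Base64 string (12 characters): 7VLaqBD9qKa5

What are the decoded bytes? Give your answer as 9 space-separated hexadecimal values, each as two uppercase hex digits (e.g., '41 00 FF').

Answer: ED 52 DA A8 10 FD A8 A6 B9

Derivation:
After char 0 ('7'=59): chars_in_quartet=1 acc=0x3B bytes_emitted=0
After char 1 ('V'=21): chars_in_quartet=2 acc=0xED5 bytes_emitted=0
After char 2 ('L'=11): chars_in_quartet=3 acc=0x3B54B bytes_emitted=0
After char 3 ('a'=26): chars_in_quartet=4 acc=0xED52DA -> emit ED 52 DA, reset; bytes_emitted=3
After char 4 ('q'=42): chars_in_quartet=1 acc=0x2A bytes_emitted=3
After char 5 ('B'=1): chars_in_quartet=2 acc=0xA81 bytes_emitted=3
After char 6 ('D'=3): chars_in_quartet=3 acc=0x2A043 bytes_emitted=3
After char 7 ('9'=61): chars_in_quartet=4 acc=0xA810FD -> emit A8 10 FD, reset; bytes_emitted=6
After char 8 ('q'=42): chars_in_quartet=1 acc=0x2A bytes_emitted=6
After char 9 ('K'=10): chars_in_quartet=2 acc=0xA8A bytes_emitted=6
After char 10 ('a'=26): chars_in_quartet=3 acc=0x2A29A bytes_emitted=6
After char 11 ('5'=57): chars_in_quartet=4 acc=0xA8A6B9 -> emit A8 A6 B9, reset; bytes_emitted=9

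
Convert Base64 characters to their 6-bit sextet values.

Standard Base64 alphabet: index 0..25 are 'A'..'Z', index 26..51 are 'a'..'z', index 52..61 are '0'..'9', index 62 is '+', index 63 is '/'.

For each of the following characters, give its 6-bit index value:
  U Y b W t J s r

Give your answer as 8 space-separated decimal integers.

Answer: 20 24 27 22 45 9 44 43

Derivation:
'U': A..Z range, ord('U') − ord('A') = 20
'Y': A..Z range, ord('Y') − ord('A') = 24
'b': a..z range, 26 + ord('b') − ord('a') = 27
'W': A..Z range, ord('W') − ord('A') = 22
't': a..z range, 26 + ord('t') − ord('a') = 45
'J': A..Z range, ord('J') − ord('A') = 9
's': a..z range, 26 + ord('s') − ord('a') = 44
'r': a..z range, 26 + ord('r') − ord('a') = 43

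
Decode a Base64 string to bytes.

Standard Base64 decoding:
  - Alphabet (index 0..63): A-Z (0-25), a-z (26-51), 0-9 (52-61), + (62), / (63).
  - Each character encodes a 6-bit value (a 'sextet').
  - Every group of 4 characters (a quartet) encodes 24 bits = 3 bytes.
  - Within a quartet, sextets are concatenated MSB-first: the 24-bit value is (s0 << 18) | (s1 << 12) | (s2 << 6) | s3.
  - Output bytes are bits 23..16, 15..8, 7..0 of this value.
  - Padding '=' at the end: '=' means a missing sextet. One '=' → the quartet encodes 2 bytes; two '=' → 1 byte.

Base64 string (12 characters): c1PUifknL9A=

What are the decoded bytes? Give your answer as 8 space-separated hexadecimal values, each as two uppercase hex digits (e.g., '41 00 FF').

Answer: 73 53 D4 89 F9 27 2F D0

Derivation:
After char 0 ('c'=28): chars_in_quartet=1 acc=0x1C bytes_emitted=0
After char 1 ('1'=53): chars_in_quartet=2 acc=0x735 bytes_emitted=0
After char 2 ('P'=15): chars_in_quartet=3 acc=0x1CD4F bytes_emitted=0
After char 3 ('U'=20): chars_in_quartet=4 acc=0x7353D4 -> emit 73 53 D4, reset; bytes_emitted=3
After char 4 ('i'=34): chars_in_quartet=1 acc=0x22 bytes_emitted=3
After char 5 ('f'=31): chars_in_quartet=2 acc=0x89F bytes_emitted=3
After char 6 ('k'=36): chars_in_quartet=3 acc=0x227E4 bytes_emitted=3
After char 7 ('n'=39): chars_in_quartet=4 acc=0x89F927 -> emit 89 F9 27, reset; bytes_emitted=6
After char 8 ('L'=11): chars_in_quartet=1 acc=0xB bytes_emitted=6
After char 9 ('9'=61): chars_in_quartet=2 acc=0x2FD bytes_emitted=6
After char 10 ('A'=0): chars_in_quartet=3 acc=0xBF40 bytes_emitted=6
Padding '=': partial quartet acc=0xBF40 -> emit 2F D0; bytes_emitted=8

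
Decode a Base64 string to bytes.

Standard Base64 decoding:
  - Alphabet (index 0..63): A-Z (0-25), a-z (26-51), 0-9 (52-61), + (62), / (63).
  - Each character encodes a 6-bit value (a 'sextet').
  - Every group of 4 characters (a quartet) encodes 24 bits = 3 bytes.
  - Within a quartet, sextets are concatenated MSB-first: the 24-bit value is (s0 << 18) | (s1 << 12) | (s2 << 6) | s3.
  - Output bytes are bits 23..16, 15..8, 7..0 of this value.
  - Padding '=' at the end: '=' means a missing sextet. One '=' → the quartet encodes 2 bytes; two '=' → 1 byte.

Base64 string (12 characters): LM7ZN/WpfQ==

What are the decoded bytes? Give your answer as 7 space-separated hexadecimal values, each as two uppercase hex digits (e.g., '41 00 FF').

After char 0 ('L'=11): chars_in_quartet=1 acc=0xB bytes_emitted=0
After char 1 ('M'=12): chars_in_quartet=2 acc=0x2CC bytes_emitted=0
After char 2 ('7'=59): chars_in_quartet=3 acc=0xB33B bytes_emitted=0
After char 3 ('Z'=25): chars_in_quartet=4 acc=0x2CCED9 -> emit 2C CE D9, reset; bytes_emitted=3
After char 4 ('N'=13): chars_in_quartet=1 acc=0xD bytes_emitted=3
After char 5 ('/'=63): chars_in_quartet=2 acc=0x37F bytes_emitted=3
After char 6 ('W'=22): chars_in_quartet=3 acc=0xDFD6 bytes_emitted=3
After char 7 ('p'=41): chars_in_quartet=4 acc=0x37F5A9 -> emit 37 F5 A9, reset; bytes_emitted=6
After char 8 ('f'=31): chars_in_quartet=1 acc=0x1F bytes_emitted=6
After char 9 ('Q'=16): chars_in_quartet=2 acc=0x7D0 bytes_emitted=6
Padding '==': partial quartet acc=0x7D0 -> emit 7D; bytes_emitted=7

Answer: 2C CE D9 37 F5 A9 7D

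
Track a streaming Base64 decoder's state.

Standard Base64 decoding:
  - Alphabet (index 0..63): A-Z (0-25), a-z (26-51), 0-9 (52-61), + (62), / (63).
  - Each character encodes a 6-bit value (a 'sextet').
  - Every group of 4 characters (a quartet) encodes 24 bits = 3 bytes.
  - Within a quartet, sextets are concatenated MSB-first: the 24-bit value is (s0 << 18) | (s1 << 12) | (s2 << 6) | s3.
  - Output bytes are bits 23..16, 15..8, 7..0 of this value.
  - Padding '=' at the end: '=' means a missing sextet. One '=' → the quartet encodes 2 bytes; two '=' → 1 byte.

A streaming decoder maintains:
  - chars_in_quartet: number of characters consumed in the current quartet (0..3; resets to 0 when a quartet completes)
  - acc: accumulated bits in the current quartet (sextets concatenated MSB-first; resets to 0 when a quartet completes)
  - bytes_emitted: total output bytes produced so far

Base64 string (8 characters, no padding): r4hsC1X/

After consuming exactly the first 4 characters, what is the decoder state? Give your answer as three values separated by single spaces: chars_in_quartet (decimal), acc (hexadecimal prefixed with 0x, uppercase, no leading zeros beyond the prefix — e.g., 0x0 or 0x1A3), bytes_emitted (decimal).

After char 0 ('r'=43): chars_in_quartet=1 acc=0x2B bytes_emitted=0
After char 1 ('4'=56): chars_in_quartet=2 acc=0xAF8 bytes_emitted=0
After char 2 ('h'=33): chars_in_quartet=3 acc=0x2BE21 bytes_emitted=0
After char 3 ('s'=44): chars_in_quartet=4 acc=0xAF886C -> emit AF 88 6C, reset; bytes_emitted=3

Answer: 0 0x0 3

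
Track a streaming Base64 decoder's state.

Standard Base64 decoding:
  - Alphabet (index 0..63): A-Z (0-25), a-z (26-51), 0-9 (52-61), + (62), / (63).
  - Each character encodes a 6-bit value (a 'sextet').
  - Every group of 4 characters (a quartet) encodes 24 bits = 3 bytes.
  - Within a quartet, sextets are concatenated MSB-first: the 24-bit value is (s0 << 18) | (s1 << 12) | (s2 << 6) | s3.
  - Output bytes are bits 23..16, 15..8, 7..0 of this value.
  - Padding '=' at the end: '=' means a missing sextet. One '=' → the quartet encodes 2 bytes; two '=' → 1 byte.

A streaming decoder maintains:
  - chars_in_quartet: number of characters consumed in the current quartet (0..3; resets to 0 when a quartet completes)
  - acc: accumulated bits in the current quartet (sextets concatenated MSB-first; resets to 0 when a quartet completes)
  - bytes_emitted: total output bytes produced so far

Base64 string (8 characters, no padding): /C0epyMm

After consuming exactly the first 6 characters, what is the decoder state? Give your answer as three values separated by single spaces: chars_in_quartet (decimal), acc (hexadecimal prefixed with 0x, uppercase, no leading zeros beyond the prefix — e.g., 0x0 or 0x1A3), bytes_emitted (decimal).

Answer: 2 0xA72 3

Derivation:
After char 0 ('/'=63): chars_in_quartet=1 acc=0x3F bytes_emitted=0
After char 1 ('C'=2): chars_in_quartet=2 acc=0xFC2 bytes_emitted=0
After char 2 ('0'=52): chars_in_quartet=3 acc=0x3F0B4 bytes_emitted=0
After char 3 ('e'=30): chars_in_quartet=4 acc=0xFC2D1E -> emit FC 2D 1E, reset; bytes_emitted=3
After char 4 ('p'=41): chars_in_quartet=1 acc=0x29 bytes_emitted=3
After char 5 ('y'=50): chars_in_quartet=2 acc=0xA72 bytes_emitted=3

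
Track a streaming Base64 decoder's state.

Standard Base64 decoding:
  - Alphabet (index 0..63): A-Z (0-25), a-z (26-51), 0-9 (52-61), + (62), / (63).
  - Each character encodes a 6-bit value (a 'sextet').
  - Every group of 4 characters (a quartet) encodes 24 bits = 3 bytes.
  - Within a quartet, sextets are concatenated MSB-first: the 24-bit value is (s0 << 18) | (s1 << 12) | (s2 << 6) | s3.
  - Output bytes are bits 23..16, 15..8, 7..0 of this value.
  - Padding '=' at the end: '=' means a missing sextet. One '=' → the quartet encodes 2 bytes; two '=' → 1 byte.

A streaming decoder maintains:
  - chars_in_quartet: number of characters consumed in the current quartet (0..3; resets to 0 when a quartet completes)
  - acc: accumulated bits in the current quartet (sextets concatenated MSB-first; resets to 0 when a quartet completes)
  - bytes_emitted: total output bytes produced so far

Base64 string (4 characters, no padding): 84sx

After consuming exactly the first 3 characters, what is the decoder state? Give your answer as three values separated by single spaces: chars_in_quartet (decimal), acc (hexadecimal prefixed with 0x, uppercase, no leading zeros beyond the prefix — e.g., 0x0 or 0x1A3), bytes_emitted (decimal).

Answer: 3 0x3CE2C 0

Derivation:
After char 0 ('8'=60): chars_in_quartet=1 acc=0x3C bytes_emitted=0
After char 1 ('4'=56): chars_in_quartet=2 acc=0xF38 bytes_emitted=0
After char 2 ('s'=44): chars_in_quartet=3 acc=0x3CE2C bytes_emitted=0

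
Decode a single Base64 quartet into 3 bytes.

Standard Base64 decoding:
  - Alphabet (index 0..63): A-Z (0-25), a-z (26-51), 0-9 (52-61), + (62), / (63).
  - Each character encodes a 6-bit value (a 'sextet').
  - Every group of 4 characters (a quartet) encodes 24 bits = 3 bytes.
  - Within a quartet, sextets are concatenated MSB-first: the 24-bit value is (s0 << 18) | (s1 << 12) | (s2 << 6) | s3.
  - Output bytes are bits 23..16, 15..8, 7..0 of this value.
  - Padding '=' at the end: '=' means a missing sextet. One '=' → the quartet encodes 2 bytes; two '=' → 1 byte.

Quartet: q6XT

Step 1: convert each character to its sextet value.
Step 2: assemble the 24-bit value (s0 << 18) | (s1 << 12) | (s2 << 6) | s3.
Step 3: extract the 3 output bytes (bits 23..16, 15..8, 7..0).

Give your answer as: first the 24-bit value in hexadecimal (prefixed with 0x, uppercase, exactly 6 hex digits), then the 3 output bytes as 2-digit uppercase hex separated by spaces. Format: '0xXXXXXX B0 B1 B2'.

Sextets: q=42, 6=58, X=23, T=19
24-bit: (42<<18) | (58<<12) | (23<<6) | 19
      = 0xA80000 | 0x03A000 | 0x0005C0 | 0x000013
      = 0xABA5D3
Bytes: (v>>16)&0xFF=AB, (v>>8)&0xFF=A5, v&0xFF=D3

Answer: 0xABA5D3 AB A5 D3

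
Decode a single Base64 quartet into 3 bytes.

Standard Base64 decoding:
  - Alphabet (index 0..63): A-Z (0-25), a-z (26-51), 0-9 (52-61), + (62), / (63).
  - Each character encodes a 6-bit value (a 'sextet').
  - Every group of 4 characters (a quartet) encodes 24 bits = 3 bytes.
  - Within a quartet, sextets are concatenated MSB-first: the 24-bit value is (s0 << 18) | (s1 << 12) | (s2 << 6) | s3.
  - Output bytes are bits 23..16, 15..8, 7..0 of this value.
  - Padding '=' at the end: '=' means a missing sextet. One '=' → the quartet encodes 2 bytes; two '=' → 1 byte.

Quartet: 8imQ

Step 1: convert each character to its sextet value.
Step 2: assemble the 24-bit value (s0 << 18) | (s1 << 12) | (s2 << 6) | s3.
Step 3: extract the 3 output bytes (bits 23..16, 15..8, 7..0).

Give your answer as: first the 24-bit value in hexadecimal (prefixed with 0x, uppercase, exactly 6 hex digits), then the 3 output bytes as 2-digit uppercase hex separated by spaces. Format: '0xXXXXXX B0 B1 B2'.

Sextets: 8=60, i=34, m=38, Q=16
24-bit: (60<<18) | (34<<12) | (38<<6) | 16
      = 0xF00000 | 0x022000 | 0x000980 | 0x000010
      = 0xF22990
Bytes: (v>>16)&0xFF=F2, (v>>8)&0xFF=29, v&0xFF=90

Answer: 0xF22990 F2 29 90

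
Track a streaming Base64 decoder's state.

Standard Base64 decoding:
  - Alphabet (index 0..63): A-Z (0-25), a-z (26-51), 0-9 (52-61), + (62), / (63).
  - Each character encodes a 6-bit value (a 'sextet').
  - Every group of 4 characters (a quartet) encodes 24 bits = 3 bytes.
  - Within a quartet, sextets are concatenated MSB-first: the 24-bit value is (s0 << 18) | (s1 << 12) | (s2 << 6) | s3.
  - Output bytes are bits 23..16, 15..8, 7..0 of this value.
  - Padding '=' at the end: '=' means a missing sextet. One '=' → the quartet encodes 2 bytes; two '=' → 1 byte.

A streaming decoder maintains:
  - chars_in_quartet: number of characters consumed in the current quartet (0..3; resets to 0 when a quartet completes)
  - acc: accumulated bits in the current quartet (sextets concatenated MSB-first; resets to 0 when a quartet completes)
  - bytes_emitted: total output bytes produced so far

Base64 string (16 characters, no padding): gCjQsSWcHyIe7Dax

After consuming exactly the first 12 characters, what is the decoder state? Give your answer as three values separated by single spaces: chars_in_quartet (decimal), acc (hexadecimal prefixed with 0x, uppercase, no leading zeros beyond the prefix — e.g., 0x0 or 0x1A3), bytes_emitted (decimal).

Answer: 0 0x0 9

Derivation:
After char 0 ('g'=32): chars_in_quartet=1 acc=0x20 bytes_emitted=0
After char 1 ('C'=2): chars_in_quartet=2 acc=0x802 bytes_emitted=0
After char 2 ('j'=35): chars_in_quartet=3 acc=0x200A3 bytes_emitted=0
After char 3 ('Q'=16): chars_in_quartet=4 acc=0x8028D0 -> emit 80 28 D0, reset; bytes_emitted=3
After char 4 ('s'=44): chars_in_quartet=1 acc=0x2C bytes_emitted=3
After char 5 ('S'=18): chars_in_quartet=2 acc=0xB12 bytes_emitted=3
After char 6 ('W'=22): chars_in_quartet=3 acc=0x2C496 bytes_emitted=3
After char 7 ('c'=28): chars_in_quartet=4 acc=0xB1259C -> emit B1 25 9C, reset; bytes_emitted=6
After char 8 ('H'=7): chars_in_quartet=1 acc=0x7 bytes_emitted=6
After char 9 ('y'=50): chars_in_quartet=2 acc=0x1F2 bytes_emitted=6
After char 10 ('I'=8): chars_in_quartet=3 acc=0x7C88 bytes_emitted=6
After char 11 ('e'=30): chars_in_quartet=4 acc=0x1F221E -> emit 1F 22 1E, reset; bytes_emitted=9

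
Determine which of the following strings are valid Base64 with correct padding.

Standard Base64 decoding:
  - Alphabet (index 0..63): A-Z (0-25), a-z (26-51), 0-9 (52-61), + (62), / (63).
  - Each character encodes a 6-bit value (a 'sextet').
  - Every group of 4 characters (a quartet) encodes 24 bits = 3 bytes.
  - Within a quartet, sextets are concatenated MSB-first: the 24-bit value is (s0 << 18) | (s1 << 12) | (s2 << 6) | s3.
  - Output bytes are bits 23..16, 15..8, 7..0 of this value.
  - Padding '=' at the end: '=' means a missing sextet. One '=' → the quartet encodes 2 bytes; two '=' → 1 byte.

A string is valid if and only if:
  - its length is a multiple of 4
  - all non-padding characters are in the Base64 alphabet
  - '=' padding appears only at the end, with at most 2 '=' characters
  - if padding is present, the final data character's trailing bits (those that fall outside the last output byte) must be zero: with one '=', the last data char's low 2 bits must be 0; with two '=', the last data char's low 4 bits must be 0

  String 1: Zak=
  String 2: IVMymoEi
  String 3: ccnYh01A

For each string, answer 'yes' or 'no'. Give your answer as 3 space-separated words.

Answer: yes yes yes

Derivation:
String 1: 'Zak=' → valid
String 2: 'IVMymoEi' → valid
String 3: 'ccnYh01A' → valid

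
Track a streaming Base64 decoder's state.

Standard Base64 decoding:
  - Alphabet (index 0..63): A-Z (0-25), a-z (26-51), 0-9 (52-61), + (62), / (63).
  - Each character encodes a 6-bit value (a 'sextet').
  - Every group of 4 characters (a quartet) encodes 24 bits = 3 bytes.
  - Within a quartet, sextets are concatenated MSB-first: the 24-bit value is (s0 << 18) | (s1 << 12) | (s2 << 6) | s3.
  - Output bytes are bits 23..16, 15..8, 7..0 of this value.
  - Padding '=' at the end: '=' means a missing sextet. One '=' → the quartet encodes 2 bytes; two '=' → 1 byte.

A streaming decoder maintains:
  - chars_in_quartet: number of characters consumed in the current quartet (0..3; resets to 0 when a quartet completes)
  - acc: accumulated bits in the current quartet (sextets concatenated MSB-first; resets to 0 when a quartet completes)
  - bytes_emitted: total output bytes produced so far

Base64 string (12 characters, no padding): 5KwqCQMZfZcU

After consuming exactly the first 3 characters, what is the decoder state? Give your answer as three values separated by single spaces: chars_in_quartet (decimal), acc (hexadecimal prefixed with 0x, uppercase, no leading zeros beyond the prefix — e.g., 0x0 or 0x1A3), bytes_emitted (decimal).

Answer: 3 0x392B0 0

Derivation:
After char 0 ('5'=57): chars_in_quartet=1 acc=0x39 bytes_emitted=0
After char 1 ('K'=10): chars_in_quartet=2 acc=0xE4A bytes_emitted=0
After char 2 ('w'=48): chars_in_quartet=3 acc=0x392B0 bytes_emitted=0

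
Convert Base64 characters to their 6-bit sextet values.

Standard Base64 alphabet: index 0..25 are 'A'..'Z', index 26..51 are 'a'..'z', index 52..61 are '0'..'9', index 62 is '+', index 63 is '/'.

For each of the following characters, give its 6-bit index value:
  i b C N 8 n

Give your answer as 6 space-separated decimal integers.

Answer: 34 27 2 13 60 39

Derivation:
'i': a..z range, 26 + ord('i') − ord('a') = 34
'b': a..z range, 26 + ord('b') − ord('a') = 27
'C': A..Z range, ord('C') − ord('A') = 2
'N': A..Z range, ord('N') − ord('A') = 13
'8': 0..9 range, 52 + ord('8') − ord('0') = 60
'n': a..z range, 26 + ord('n') − ord('a') = 39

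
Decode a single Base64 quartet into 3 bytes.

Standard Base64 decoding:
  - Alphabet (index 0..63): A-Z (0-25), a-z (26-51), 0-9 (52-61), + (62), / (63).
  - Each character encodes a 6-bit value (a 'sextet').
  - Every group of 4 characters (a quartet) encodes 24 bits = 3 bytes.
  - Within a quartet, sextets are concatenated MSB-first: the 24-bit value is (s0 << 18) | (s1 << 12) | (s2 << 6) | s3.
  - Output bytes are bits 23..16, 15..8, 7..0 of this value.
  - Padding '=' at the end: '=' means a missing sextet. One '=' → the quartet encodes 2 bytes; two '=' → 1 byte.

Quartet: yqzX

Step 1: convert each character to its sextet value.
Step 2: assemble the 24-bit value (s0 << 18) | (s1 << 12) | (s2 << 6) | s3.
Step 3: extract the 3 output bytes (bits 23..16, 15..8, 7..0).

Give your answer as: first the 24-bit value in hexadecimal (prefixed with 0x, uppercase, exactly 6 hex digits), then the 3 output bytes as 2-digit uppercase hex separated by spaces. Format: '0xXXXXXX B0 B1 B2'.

Answer: 0xCAACD7 CA AC D7

Derivation:
Sextets: y=50, q=42, z=51, X=23
24-bit: (50<<18) | (42<<12) | (51<<6) | 23
      = 0xC80000 | 0x02A000 | 0x000CC0 | 0x000017
      = 0xCAACD7
Bytes: (v>>16)&0xFF=CA, (v>>8)&0xFF=AC, v&0xFF=D7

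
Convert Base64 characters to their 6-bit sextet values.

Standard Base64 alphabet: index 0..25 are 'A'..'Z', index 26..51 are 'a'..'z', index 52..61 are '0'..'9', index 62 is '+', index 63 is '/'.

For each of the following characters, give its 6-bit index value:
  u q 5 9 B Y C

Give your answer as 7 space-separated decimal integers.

Answer: 46 42 57 61 1 24 2

Derivation:
'u': a..z range, 26 + ord('u') − ord('a') = 46
'q': a..z range, 26 + ord('q') − ord('a') = 42
'5': 0..9 range, 52 + ord('5') − ord('0') = 57
'9': 0..9 range, 52 + ord('9') − ord('0') = 61
'B': A..Z range, ord('B') − ord('A') = 1
'Y': A..Z range, ord('Y') − ord('A') = 24
'C': A..Z range, ord('C') − ord('A') = 2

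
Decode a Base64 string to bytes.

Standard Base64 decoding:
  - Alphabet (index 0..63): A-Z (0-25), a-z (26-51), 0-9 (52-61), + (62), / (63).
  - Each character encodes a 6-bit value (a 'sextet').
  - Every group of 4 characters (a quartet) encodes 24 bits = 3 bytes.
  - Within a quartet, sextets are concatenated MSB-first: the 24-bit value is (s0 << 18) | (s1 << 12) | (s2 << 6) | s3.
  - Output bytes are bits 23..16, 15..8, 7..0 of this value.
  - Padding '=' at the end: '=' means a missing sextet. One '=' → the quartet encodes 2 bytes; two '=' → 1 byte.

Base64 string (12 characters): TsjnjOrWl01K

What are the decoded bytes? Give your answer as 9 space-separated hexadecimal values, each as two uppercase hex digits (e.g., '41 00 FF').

Answer: 4E C8 E7 8C EA D6 97 4D 4A

Derivation:
After char 0 ('T'=19): chars_in_quartet=1 acc=0x13 bytes_emitted=0
After char 1 ('s'=44): chars_in_quartet=2 acc=0x4EC bytes_emitted=0
After char 2 ('j'=35): chars_in_quartet=3 acc=0x13B23 bytes_emitted=0
After char 3 ('n'=39): chars_in_quartet=4 acc=0x4EC8E7 -> emit 4E C8 E7, reset; bytes_emitted=3
After char 4 ('j'=35): chars_in_quartet=1 acc=0x23 bytes_emitted=3
After char 5 ('O'=14): chars_in_quartet=2 acc=0x8CE bytes_emitted=3
After char 6 ('r'=43): chars_in_quartet=3 acc=0x233AB bytes_emitted=3
After char 7 ('W'=22): chars_in_quartet=4 acc=0x8CEAD6 -> emit 8C EA D6, reset; bytes_emitted=6
After char 8 ('l'=37): chars_in_quartet=1 acc=0x25 bytes_emitted=6
After char 9 ('0'=52): chars_in_quartet=2 acc=0x974 bytes_emitted=6
After char 10 ('1'=53): chars_in_quartet=3 acc=0x25D35 bytes_emitted=6
After char 11 ('K'=10): chars_in_quartet=4 acc=0x974D4A -> emit 97 4D 4A, reset; bytes_emitted=9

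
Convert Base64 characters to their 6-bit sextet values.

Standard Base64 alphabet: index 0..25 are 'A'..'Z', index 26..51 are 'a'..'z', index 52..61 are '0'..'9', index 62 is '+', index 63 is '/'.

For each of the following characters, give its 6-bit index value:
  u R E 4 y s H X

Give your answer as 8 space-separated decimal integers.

'u': a..z range, 26 + ord('u') − ord('a') = 46
'R': A..Z range, ord('R') − ord('A') = 17
'E': A..Z range, ord('E') − ord('A') = 4
'4': 0..9 range, 52 + ord('4') − ord('0') = 56
'y': a..z range, 26 + ord('y') − ord('a') = 50
's': a..z range, 26 + ord('s') − ord('a') = 44
'H': A..Z range, ord('H') − ord('A') = 7
'X': A..Z range, ord('X') − ord('A') = 23

Answer: 46 17 4 56 50 44 7 23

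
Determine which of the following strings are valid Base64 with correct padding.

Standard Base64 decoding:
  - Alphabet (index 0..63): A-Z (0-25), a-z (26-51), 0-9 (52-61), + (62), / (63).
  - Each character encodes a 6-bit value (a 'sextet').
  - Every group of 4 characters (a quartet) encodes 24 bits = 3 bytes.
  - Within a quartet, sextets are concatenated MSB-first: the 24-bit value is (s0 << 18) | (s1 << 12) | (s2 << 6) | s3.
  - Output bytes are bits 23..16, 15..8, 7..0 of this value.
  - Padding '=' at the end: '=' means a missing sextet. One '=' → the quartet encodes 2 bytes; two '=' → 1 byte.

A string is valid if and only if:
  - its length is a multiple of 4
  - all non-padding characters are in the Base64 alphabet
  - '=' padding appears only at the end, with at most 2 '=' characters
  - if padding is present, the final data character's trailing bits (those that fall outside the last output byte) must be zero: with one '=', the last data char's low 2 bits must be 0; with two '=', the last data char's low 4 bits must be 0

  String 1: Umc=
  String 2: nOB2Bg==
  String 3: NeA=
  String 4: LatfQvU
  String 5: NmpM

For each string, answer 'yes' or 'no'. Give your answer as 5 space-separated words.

String 1: 'Umc=' → valid
String 2: 'nOB2Bg==' → valid
String 3: 'NeA=' → valid
String 4: 'LatfQvU' → invalid (len=7 not mult of 4)
String 5: 'NmpM' → valid

Answer: yes yes yes no yes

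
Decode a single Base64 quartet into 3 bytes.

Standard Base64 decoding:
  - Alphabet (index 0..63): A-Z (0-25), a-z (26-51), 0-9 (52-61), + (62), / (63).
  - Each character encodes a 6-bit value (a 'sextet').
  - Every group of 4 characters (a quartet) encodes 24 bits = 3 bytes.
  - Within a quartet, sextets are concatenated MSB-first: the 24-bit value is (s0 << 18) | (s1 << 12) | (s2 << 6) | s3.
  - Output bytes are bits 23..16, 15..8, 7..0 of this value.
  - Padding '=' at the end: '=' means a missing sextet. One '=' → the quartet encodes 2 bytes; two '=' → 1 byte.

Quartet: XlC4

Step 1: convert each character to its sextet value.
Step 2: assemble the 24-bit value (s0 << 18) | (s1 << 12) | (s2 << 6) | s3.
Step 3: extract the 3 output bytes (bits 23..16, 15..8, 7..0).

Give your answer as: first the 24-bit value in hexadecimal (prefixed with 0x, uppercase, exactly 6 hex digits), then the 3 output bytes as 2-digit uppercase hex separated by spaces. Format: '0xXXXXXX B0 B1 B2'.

Sextets: X=23, l=37, C=2, 4=56
24-bit: (23<<18) | (37<<12) | (2<<6) | 56
      = 0x5C0000 | 0x025000 | 0x000080 | 0x000038
      = 0x5E50B8
Bytes: (v>>16)&0xFF=5E, (v>>8)&0xFF=50, v&0xFF=B8

Answer: 0x5E50B8 5E 50 B8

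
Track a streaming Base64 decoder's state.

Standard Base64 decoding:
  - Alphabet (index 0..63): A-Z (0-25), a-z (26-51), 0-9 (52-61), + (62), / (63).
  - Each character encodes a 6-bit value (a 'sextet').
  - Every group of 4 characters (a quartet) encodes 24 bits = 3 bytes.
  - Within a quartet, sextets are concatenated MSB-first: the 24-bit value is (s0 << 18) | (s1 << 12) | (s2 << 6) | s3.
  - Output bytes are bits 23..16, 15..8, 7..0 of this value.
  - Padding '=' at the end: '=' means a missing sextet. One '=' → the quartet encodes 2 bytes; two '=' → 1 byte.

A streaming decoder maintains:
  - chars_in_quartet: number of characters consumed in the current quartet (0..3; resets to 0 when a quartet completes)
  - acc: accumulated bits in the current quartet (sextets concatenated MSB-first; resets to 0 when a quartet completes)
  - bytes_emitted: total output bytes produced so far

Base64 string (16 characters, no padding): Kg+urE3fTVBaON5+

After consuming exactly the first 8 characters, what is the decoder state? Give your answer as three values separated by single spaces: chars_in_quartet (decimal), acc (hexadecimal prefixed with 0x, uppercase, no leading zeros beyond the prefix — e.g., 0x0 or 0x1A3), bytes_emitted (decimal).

After char 0 ('K'=10): chars_in_quartet=1 acc=0xA bytes_emitted=0
After char 1 ('g'=32): chars_in_quartet=2 acc=0x2A0 bytes_emitted=0
After char 2 ('+'=62): chars_in_quartet=3 acc=0xA83E bytes_emitted=0
After char 3 ('u'=46): chars_in_quartet=4 acc=0x2A0FAE -> emit 2A 0F AE, reset; bytes_emitted=3
After char 4 ('r'=43): chars_in_quartet=1 acc=0x2B bytes_emitted=3
After char 5 ('E'=4): chars_in_quartet=2 acc=0xAC4 bytes_emitted=3
After char 6 ('3'=55): chars_in_quartet=3 acc=0x2B137 bytes_emitted=3
After char 7 ('f'=31): chars_in_quartet=4 acc=0xAC4DDF -> emit AC 4D DF, reset; bytes_emitted=6

Answer: 0 0x0 6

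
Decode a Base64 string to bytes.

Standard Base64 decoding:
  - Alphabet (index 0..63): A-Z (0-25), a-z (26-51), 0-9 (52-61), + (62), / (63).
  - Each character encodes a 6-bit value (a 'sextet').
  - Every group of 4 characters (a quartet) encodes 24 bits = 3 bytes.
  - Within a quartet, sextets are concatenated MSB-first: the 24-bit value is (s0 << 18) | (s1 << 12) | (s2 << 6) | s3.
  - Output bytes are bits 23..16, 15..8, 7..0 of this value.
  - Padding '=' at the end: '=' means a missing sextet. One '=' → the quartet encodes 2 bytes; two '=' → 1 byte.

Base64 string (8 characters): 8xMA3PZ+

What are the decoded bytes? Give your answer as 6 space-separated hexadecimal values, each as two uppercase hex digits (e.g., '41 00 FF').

After char 0 ('8'=60): chars_in_quartet=1 acc=0x3C bytes_emitted=0
After char 1 ('x'=49): chars_in_quartet=2 acc=0xF31 bytes_emitted=0
After char 2 ('M'=12): chars_in_quartet=3 acc=0x3CC4C bytes_emitted=0
After char 3 ('A'=0): chars_in_quartet=4 acc=0xF31300 -> emit F3 13 00, reset; bytes_emitted=3
After char 4 ('3'=55): chars_in_quartet=1 acc=0x37 bytes_emitted=3
After char 5 ('P'=15): chars_in_quartet=2 acc=0xDCF bytes_emitted=3
After char 6 ('Z'=25): chars_in_quartet=3 acc=0x373D9 bytes_emitted=3
After char 7 ('+'=62): chars_in_quartet=4 acc=0xDCF67E -> emit DC F6 7E, reset; bytes_emitted=6

Answer: F3 13 00 DC F6 7E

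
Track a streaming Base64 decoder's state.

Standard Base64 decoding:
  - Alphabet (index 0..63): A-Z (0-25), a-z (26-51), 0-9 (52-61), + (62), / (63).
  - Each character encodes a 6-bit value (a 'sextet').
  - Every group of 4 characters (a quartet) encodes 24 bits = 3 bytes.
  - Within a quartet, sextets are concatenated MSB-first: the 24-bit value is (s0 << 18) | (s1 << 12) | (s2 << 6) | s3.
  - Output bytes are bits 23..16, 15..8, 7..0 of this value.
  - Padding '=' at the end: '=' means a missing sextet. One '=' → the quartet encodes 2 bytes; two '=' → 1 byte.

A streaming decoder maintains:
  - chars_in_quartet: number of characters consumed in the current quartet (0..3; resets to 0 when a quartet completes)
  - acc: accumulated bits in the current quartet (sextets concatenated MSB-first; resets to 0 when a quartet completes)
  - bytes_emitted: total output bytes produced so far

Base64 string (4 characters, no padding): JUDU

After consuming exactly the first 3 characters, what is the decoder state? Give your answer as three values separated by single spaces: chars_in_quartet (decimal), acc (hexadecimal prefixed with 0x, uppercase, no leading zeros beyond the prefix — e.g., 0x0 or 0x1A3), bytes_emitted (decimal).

After char 0 ('J'=9): chars_in_quartet=1 acc=0x9 bytes_emitted=0
After char 1 ('U'=20): chars_in_quartet=2 acc=0x254 bytes_emitted=0
After char 2 ('D'=3): chars_in_quartet=3 acc=0x9503 bytes_emitted=0

Answer: 3 0x9503 0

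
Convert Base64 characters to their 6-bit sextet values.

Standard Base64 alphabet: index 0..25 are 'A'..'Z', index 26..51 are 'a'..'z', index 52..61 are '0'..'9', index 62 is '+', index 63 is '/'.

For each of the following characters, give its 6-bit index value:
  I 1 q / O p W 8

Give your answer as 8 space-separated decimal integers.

'I': A..Z range, ord('I') − ord('A') = 8
'1': 0..9 range, 52 + ord('1') − ord('0') = 53
'q': a..z range, 26 + ord('q') − ord('a') = 42
'/': index 63
'O': A..Z range, ord('O') − ord('A') = 14
'p': a..z range, 26 + ord('p') − ord('a') = 41
'W': A..Z range, ord('W') − ord('A') = 22
'8': 0..9 range, 52 + ord('8') − ord('0') = 60

Answer: 8 53 42 63 14 41 22 60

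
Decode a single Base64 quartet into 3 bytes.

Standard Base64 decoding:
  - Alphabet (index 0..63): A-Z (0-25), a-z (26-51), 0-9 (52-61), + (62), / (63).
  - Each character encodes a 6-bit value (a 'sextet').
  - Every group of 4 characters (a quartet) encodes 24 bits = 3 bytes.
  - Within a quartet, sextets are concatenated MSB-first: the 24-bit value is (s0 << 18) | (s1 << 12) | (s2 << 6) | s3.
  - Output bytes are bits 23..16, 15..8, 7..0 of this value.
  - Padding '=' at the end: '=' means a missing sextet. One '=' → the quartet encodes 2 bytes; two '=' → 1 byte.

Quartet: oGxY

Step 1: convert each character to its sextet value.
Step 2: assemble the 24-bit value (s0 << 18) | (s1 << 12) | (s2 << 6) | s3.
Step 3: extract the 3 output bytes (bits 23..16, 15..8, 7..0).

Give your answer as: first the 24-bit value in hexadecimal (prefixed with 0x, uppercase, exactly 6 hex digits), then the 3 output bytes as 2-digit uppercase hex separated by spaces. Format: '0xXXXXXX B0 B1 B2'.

Sextets: o=40, G=6, x=49, Y=24
24-bit: (40<<18) | (6<<12) | (49<<6) | 24
      = 0xA00000 | 0x006000 | 0x000C40 | 0x000018
      = 0xA06C58
Bytes: (v>>16)&0xFF=A0, (v>>8)&0xFF=6C, v&0xFF=58

Answer: 0xA06C58 A0 6C 58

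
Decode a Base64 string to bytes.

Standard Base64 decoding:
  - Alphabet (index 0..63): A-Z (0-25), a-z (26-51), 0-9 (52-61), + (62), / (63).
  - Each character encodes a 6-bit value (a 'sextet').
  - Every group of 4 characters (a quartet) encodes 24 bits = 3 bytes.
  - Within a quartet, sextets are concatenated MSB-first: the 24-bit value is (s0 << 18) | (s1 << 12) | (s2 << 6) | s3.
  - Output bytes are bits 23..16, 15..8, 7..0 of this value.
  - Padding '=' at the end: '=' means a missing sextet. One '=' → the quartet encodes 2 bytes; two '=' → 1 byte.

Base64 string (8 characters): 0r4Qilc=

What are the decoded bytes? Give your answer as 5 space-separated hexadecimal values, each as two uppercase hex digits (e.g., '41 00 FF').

After char 0 ('0'=52): chars_in_quartet=1 acc=0x34 bytes_emitted=0
After char 1 ('r'=43): chars_in_quartet=2 acc=0xD2B bytes_emitted=0
After char 2 ('4'=56): chars_in_quartet=3 acc=0x34AF8 bytes_emitted=0
After char 3 ('Q'=16): chars_in_quartet=4 acc=0xD2BE10 -> emit D2 BE 10, reset; bytes_emitted=3
After char 4 ('i'=34): chars_in_quartet=1 acc=0x22 bytes_emitted=3
After char 5 ('l'=37): chars_in_quartet=2 acc=0x8A5 bytes_emitted=3
After char 6 ('c'=28): chars_in_quartet=3 acc=0x2295C bytes_emitted=3
Padding '=': partial quartet acc=0x2295C -> emit 8A 57; bytes_emitted=5

Answer: D2 BE 10 8A 57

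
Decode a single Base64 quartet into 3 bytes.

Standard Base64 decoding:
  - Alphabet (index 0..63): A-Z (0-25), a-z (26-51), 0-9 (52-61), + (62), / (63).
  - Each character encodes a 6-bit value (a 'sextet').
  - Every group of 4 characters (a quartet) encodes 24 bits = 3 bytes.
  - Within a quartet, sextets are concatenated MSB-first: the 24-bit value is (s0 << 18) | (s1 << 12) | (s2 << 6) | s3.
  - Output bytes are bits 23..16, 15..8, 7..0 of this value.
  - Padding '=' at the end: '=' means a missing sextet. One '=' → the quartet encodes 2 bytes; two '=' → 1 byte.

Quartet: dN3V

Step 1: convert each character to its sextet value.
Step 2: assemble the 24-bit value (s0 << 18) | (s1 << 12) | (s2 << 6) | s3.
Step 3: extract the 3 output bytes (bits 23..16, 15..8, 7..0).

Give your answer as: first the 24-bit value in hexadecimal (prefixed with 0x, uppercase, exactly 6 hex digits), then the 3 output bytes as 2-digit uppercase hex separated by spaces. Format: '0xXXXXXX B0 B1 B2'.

Answer: 0x74DDD5 74 DD D5

Derivation:
Sextets: d=29, N=13, 3=55, V=21
24-bit: (29<<18) | (13<<12) | (55<<6) | 21
      = 0x740000 | 0x00D000 | 0x000DC0 | 0x000015
      = 0x74DDD5
Bytes: (v>>16)&0xFF=74, (v>>8)&0xFF=DD, v&0xFF=D5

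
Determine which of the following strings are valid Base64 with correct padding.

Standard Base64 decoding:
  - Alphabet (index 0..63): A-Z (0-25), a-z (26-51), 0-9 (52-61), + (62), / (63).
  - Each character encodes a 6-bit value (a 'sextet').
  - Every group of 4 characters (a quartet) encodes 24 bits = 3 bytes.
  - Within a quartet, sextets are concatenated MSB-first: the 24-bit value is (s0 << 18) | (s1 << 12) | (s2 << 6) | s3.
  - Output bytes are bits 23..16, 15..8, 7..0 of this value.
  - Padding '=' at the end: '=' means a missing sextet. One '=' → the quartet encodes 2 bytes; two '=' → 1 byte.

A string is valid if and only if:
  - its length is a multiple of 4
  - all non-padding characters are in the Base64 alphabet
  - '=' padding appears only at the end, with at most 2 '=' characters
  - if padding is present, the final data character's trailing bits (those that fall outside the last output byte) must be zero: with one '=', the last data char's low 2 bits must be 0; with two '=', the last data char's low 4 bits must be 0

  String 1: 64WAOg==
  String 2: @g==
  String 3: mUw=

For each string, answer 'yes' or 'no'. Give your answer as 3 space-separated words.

Answer: yes no yes

Derivation:
String 1: '64WAOg==' → valid
String 2: '@g==' → invalid (bad char(s): ['@'])
String 3: 'mUw=' → valid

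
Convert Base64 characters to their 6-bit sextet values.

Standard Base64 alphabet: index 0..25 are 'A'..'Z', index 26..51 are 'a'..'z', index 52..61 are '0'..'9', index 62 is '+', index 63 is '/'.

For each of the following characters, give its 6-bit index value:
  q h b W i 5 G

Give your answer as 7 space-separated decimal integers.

Answer: 42 33 27 22 34 57 6

Derivation:
'q': a..z range, 26 + ord('q') − ord('a') = 42
'h': a..z range, 26 + ord('h') − ord('a') = 33
'b': a..z range, 26 + ord('b') − ord('a') = 27
'W': A..Z range, ord('W') − ord('A') = 22
'i': a..z range, 26 + ord('i') − ord('a') = 34
'5': 0..9 range, 52 + ord('5') − ord('0') = 57
'G': A..Z range, ord('G') − ord('A') = 6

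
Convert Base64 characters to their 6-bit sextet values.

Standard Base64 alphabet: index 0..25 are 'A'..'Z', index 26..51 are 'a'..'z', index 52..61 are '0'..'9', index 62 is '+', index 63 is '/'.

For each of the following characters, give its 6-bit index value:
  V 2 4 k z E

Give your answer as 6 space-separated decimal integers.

Answer: 21 54 56 36 51 4

Derivation:
'V': A..Z range, ord('V') − ord('A') = 21
'2': 0..9 range, 52 + ord('2') − ord('0') = 54
'4': 0..9 range, 52 + ord('4') − ord('0') = 56
'k': a..z range, 26 + ord('k') − ord('a') = 36
'z': a..z range, 26 + ord('z') − ord('a') = 51
'E': A..Z range, ord('E') − ord('A') = 4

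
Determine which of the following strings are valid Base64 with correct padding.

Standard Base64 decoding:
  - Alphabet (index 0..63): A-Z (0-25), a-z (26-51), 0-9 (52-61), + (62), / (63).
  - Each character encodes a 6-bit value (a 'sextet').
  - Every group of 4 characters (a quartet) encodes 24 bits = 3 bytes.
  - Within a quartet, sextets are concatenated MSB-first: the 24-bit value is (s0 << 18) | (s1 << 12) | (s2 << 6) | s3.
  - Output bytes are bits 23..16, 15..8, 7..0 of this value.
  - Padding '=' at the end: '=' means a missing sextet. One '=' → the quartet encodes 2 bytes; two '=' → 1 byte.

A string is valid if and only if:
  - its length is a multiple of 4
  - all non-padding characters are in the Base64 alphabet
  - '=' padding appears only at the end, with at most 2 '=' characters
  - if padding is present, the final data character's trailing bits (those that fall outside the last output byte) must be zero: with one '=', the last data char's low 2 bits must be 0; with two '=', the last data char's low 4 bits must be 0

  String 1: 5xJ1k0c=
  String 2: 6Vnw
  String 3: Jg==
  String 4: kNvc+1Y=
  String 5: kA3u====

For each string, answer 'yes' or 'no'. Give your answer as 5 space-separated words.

String 1: '5xJ1k0c=' → valid
String 2: '6Vnw' → valid
String 3: 'Jg==' → valid
String 4: 'kNvc+1Y=' → valid
String 5: 'kA3u====' → invalid (4 pad chars (max 2))

Answer: yes yes yes yes no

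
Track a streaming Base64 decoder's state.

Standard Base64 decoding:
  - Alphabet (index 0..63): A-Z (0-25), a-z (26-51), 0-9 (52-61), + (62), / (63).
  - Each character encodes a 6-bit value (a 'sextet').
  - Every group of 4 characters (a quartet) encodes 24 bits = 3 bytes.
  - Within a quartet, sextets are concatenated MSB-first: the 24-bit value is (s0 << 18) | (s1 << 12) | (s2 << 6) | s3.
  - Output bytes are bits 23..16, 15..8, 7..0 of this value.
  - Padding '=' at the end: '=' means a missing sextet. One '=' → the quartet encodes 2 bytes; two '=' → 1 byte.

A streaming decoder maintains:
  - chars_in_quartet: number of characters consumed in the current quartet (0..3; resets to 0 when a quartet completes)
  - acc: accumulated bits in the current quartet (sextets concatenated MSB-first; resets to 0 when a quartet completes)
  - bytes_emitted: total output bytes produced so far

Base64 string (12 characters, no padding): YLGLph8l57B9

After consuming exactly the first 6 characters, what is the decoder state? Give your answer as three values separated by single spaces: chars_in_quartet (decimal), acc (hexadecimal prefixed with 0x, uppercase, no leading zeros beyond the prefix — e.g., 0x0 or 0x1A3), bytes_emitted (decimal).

After char 0 ('Y'=24): chars_in_quartet=1 acc=0x18 bytes_emitted=0
After char 1 ('L'=11): chars_in_quartet=2 acc=0x60B bytes_emitted=0
After char 2 ('G'=6): chars_in_quartet=3 acc=0x182C6 bytes_emitted=0
After char 3 ('L'=11): chars_in_quartet=4 acc=0x60B18B -> emit 60 B1 8B, reset; bytes_emitted=3
After char 4 ('p'=41): chars_in_quartet=1 acc=0x29 bytes_emitted=3
After char 5 ('h'=33): chars_in_quartet=2 acc=0xA61 bytes_emitted=3

Answer: 2 0xA61 3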